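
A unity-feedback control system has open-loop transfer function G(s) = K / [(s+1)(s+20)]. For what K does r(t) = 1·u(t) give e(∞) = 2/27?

250

System type = 0 (no poles at s=0).
K_p = lim_{s→0} G(s) = K / (1·20) = 0.05·K.
e_ss = 1/(1 + K_p) = 2/27 ⇒ 1 + 0.05·K = 13.5 ⇒ K = 250.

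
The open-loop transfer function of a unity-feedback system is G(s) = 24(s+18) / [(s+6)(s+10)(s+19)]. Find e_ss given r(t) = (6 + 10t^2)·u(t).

infinity

G(s) has no factors of s in the denominator, so the system is type 0. Treating each term separately:
  • 6: e_ss = 6/(1+K_p) with K_p=36/95 → 570/131.
  • 10t^2: a type-0 system cannot track it, e_ss → ∞.
The unbounded component dominates.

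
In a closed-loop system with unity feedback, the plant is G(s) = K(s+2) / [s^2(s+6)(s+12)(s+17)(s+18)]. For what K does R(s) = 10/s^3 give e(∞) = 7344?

15

G(s) has two factors of s in the denominator, so the system is type 2.
K_a = lim_{s→0} s^2·G(s) = K·2 / (6·12·17·18) = (1/11016)·K.
e_ss = 10/K_a = 7344 ⇒ K_a = 5/3672 ⇒ K = (5/3672)/(1/11016) = 15.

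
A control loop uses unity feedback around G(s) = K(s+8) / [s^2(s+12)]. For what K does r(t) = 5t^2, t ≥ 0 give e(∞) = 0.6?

G(s) has two factors of s in the denominator, so the system is type 2.
K_a = lim_{s→0} s^2·G(s) = K·8 / (12) = (2/3)·K.
e_ss = 10/K_a = 0.6 ⇒ K_a = 50/3 ⇒ K = (50/3)/(2/3) = 25.

25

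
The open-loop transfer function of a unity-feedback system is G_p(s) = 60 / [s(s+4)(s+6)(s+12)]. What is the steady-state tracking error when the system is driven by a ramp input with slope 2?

One free integrator in G_p(s): this is a type 1 system.
K_v = lim_{s→0} s·G_p(s) = 60 / (4·6·12) = 5/24.
e_ss = 2/K_v = 2/(5/24) = 9.6.

9.6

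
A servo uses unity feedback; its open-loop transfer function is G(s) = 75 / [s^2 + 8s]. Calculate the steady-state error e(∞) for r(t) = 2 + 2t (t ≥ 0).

Lowest-order denominator term is 8s, so the open loop has 1 pole at the origin → type 1 system. Taking each input component in turn:
  • 2: tracked with zero error.
  • 2t: e_ss = 2/K_v with K_v=9.375 → 16/75.
Total e_ss = 16/75.

16/75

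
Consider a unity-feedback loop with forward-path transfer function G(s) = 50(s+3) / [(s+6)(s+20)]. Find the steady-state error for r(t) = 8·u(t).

No free integrators in G(s): this is a type 0 system.
K_p = lim_{s→0} G(s) = 50·3 / (6·20) = 1.25.
e_ss = 8/(1 + K_p) = 8/2.25 = 32/9.

32/9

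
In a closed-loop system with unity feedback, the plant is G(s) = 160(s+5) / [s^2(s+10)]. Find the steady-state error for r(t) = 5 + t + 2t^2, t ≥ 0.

Two free integrators in G(s): this is a type 2 system. By superposition:
  • 5: tracked with zero error.
  • t: tracked with zero error.
  • 2t^2: e_ss = 4/K_a with K_a=80 → 0.05.
Total e_ss = 0.05.

0.05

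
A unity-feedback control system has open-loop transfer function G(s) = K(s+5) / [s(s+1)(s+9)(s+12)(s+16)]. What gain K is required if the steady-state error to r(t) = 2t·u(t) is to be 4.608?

System type = 1 (one pole at s=0).
K_v = lim_{s→0} s·G(s) = K·5 / (1·9·12·16) = (5/1728)·K.
e_ss = 2/K_v = 4.608 ⇒ K_v = 125/288 ⇒ K = (125/288)/(5/1728) = 150.

150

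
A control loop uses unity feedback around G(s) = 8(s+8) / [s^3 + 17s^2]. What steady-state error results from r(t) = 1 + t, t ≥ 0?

Factoring s^2 from the denominator leaves a polynomial with constant term 17, so the system is type 2. By superposition:
  • 1: tracked with zero error.
  • t: tracked with zero error.
Total e_ss = 0.

0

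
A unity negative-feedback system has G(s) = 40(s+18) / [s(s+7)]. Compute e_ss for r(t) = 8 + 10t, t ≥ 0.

7/72

System type = 1 (one pole at s=0). By superposition:
  • 8: tracked with zero error.
  • 10t: e_ss = 10/K_v with K_v=720/7 → 7/72.
Total e_ss = 7/72.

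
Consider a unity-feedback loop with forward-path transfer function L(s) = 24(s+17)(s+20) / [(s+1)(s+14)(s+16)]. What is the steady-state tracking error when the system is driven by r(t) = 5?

No free integrators in L(s): this is a type 0 system.
K_p = lim_{s→0} L(s) = 24·17·20 / (1·14·16) = 255/7.
e_ss = 5/(1 + K_p) = 5/(262/7) = 35/262.

35/262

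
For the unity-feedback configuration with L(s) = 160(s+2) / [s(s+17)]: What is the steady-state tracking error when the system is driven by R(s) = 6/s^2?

51/160

L(s) has one factor of s in the denominator, so the system is type 1.
K_v = lim_{s→0} s·L(s) = 160·2 / (17) = 320/17.
e_ss = 6/K_v = 6/(320/17) = 51/160.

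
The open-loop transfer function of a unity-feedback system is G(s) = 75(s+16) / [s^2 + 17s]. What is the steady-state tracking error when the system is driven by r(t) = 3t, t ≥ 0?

0.0425

Lowest-order denominator term is 17s, so the open loop has 1 pole at the origin → type 1 system.
K_v = lim_{s→0} s·G(s) = 75·16 / 17 = 1200/17.
e_ss = 3/K_v = 3/(1200/17) = 0.0425.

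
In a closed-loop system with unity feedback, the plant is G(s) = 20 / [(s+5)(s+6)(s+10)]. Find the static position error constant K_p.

1/15

No free integrators in G(s): this is a type 0 system.
K_p = lim_{s→0} G(s) = 20 / (5·6·10) = 1/15.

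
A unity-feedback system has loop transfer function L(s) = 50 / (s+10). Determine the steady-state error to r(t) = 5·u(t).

System type = 0 (no poles at s=0).
K_p = lim_{s→0} L(s) = 50 / (10) = 5.
e_ss = 5/(1 + K_p) = 5/6.

5/6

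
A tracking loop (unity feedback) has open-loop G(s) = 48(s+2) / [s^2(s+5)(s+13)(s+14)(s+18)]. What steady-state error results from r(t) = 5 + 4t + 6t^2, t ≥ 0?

2047.5

G(s) has two factors of s in the denominator, so the system is type 2. Taking each input component in turn:
  • 5: tracked with zero error.
  • 4t: tracked with zero error.
  • 6t^2: e_ss = 12/K_a with K_a=8/1365 → 2047.5.
Total e_ss = 2047.5.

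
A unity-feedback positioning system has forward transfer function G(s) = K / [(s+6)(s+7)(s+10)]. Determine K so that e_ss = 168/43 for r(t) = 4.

10

The open loop has no poles at the origin → type 0 system.
K_p = lim_{s→0} G(s) = K / (6·7·10) = (1/420)·K.
e_ss = 4/(1 + K_p) = 168/43 ⇒ 1 + (1/420)·K = 43/42 ⇒ K = 10.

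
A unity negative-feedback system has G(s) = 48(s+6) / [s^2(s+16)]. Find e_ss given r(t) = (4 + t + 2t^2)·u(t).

2/9

Two free integrators in G(s): this is a type 2 system. Treating each term separately:
  • 4: tracked with zero error.
  • t: tracked with zero error.
  • 2t^2: e_ss = 4/K_a with K_a=18 → 2/9.
Total e_ss = 2/9.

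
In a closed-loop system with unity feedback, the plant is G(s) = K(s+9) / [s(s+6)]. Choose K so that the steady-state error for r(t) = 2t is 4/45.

15

G(s) has one factor of s in the denominator, so the system is type 1.
K_v = lim_{s→0} s·G(s) = K·9 / (6) = 1.5·K.
e_ss = 2/K_v = 4/45 ⇒ K_v = 22.5 ⇒ K = 22.5/1.5 = 15.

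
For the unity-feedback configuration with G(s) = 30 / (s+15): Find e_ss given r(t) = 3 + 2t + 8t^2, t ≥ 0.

System type = 0 (no poles at s=0). Treating each term separately:
  • 3: e_ss = 3/(1+K_p) with K_p=2 → 1.
  • 2t: a type-0 system cannot track it, e_ss → ∞.
  • 8t^2: a type-0 system cannot track it, e_ss → ∞.
The unbounded component dominates.

infinity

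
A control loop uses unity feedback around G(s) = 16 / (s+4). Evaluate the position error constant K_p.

No free integrators in G(s): this is a type 0 system.
K_p = lim_{s→0} G(s) = 16 / (4) = 4.

4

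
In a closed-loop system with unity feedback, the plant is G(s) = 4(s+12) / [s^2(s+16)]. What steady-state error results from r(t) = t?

0

System type = 2 (two poles at s=0).
A type-2 system has K_v = ∞, so it tracks a ramp input with zero steady-state error.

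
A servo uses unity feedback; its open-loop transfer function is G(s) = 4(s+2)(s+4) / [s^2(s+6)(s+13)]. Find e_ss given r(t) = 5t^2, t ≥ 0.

24.375

System type = 2 (two poles at s=0).
K_a = lim_{s→0} s^2·G(s) = 4·2·4 / (6·13) = 16/39.
r(t) = 5t^2 gives R(s) = 10/s^3.
e_ss = 10/K_a = 10/(16/39) = 24.375.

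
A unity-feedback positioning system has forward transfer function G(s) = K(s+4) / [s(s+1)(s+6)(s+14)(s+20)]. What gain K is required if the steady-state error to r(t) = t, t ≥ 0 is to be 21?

System type = 1 (one pole at s=0).
K_v = lim_{s→0} s·G(s) = K·4 / (1·6·14·20) = (1/420)·K.
e_ss = 1/K_v = 21 ⇒ K_v = 1/21 ⇒ K = (1/21)/(1/420) = 20.

20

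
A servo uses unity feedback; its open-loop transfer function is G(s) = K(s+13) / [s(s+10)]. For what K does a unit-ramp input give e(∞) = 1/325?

System type = 1 (one pole at s=0).
K_v = lim_{s→0} s·G(s) = K·13 / (10) = 1.3·K.
e_ss = 1/K_v = 1/325 ⇒ K_v = 325 ⇒ K = 325/1.3 = 250.

250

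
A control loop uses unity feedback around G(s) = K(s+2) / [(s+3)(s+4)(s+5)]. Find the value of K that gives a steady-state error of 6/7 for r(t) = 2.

40

The open loop has no poles at the origin → type 0 system.
K_p = lim_{s→0} G(s) = K·2 / (3·4·5) = (1/30)·K.
e_ss = 2/(1 + K_p) = 6/7 ⇒ 1 + (1/30)·K = 7/3 ⇒ K = 40.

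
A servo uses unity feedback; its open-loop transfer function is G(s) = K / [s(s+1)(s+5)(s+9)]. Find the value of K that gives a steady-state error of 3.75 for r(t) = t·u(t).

System type = 1 (one pole at s=0).
K_v = lim_{s→0} s·G(s) = K / (1·5·9) = (1/45)·K.
e_ss = 1/K_v = 3.75 ⇒ K_v = 4/15 ⇒ K = (4/15)/(1/45) = 12.

12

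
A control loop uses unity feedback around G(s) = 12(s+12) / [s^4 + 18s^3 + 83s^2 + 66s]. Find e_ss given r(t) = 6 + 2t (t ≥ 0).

Factoring s from the denominator leaves a polynomial with constant term 66, so the system is type 1. Treating each term separately:
  • 6: tracked with zero error.
  • 2t: e_ss = 2/K_v with K_v=24/11 → 11/12.
Total e_ss = 11/12.

11/12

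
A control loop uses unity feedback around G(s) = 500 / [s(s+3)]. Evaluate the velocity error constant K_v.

500/3

System type = 1 (one pole at s=0).
K_v = lim_{s→0} s·G(s) = 500 / (3) = 500/3.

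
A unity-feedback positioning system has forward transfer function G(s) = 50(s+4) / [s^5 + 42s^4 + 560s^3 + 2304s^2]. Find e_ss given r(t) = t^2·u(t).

23.04

The denominator has no term below 2304s^2 — 2 poles at s=0, type 2.
K_a = lim_{s→0} s^2·G(s) = 50·4 / 2304 = 25/288.
r(t) = t^2 gives R(s) = 2/s^3.
e_ss = 2/K_a = 2/(25/288) = 23.04.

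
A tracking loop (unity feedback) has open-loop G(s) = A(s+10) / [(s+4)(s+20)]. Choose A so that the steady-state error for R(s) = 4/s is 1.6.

The open loop has no poles at the origin → type 0 system.
K_p = lim_{s→0} G(s) = A·10 / (4·20) = 0.125·A.
e_ss = 4/(1 + K_p) = 1.6 ⇒ 1 + 0.125·A = 2.5 ⇒ A = 12.

12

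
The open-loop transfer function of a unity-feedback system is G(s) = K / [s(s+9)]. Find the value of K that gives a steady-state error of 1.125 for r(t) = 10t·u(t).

80

System type = 1 (one pole at s=0).
K_v = lim_{s→0} s·G(s) = K / (9) = (1/9)·K.
e_ss = 10/K_v = 1.125 ⇒ K_v = 80/9 ⇒ K = (80/9)/(1/9) = 80.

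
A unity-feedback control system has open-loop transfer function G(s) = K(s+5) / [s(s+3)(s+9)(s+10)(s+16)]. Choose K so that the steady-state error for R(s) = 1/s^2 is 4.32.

G(s) has one factor of s in the denominator, so the system is type 1.
K_v = lim_{s→0} s·G(s) = K·5 / (3·9·10·16) = (1/864)·K.
e_ss = 1/K_v = 4.32 ⇒ K_v = 25/108 ⇒ K = (25/108)/(1/864) = 200.

200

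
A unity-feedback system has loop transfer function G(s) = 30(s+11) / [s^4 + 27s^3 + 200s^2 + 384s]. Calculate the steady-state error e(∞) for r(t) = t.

Lowest-order denominator term is 384s, so the open loop has 1 pole at the origin → type 1 system.
K_v = lim_{s→0} s·G(s) = 30·11 / 384 = 55/64.
e_ss = 1/K_v = 1/(55/64) = 64/55.

64/55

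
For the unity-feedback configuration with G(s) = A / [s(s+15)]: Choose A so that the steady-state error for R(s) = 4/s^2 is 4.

One free integrator in G(s): this is a type 1 system.
K_v = lim_{s→0} s·G(s) = A / (15) = (1/15)·A.
e_ss = 4/K_v = 4 ⇒ K_v = 1 ⇒ A = 1/(1/15) = 15.

15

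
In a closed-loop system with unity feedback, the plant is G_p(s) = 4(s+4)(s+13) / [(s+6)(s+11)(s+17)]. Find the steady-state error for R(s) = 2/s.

1122/665

The open loop has no poles at the origin → type 0 system.
K_p = lim_{s→0} G_p(s) = 4·4·13 / (6·11·17) = 104/561.
e_ss = 2/(1 + K_p) = 2/(665/561) = 1122/665.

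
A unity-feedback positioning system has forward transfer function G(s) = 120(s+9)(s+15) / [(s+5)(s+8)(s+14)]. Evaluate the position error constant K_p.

405/14

G(s) has no factors of s in the denominator, so the system is type 0.
K_p = lim_{s→0} G(s) = 120·9·15 / (5·8·14) = 405/14.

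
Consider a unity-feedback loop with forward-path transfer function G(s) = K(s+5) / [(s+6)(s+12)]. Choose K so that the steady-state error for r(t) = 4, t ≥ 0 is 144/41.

System type = 0 (no poles at s=0).
K_p = lim_{s→0} G(s) = K·5 / (6·12) = (5/72)·K.
e_ss = 4/(1 + K_p) = 144/41 ⇒ 1 + (5/72)·K = 41/36 ⇒ K = 2.

2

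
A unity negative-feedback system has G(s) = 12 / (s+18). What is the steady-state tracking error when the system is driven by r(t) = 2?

No free integrators in G(s): this is a type 0 system.
K_p = lim_{s→0} G(s) = 12 / (18) = 2/3.
e_ss = 2/(1 + K_p) = 2/(5/3) = 1.2.

1.2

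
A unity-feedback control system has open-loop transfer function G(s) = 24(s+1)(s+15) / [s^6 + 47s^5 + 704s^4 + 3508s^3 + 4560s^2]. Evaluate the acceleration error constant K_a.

3/38

Factoring s^2 from the denominator leaves a polynomial with constant term 4560, so the system is type 2.
K_a = lim_{s→0} s^2·G(s) = 24·1·15 / 4560 = 3/38.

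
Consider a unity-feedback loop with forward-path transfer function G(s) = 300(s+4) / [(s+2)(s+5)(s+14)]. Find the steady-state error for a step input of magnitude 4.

28/67

G(s) has no factors of s in the denominator, so the system is type 0.
K_p = lim_{s→0} G(s) = 300·4 / (2·5·14) = 60/7.
e_ss = 4/(1 + K_p) = 4/(67/7) = 28/67.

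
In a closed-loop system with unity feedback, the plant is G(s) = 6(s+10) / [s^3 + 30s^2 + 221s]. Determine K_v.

60/221

Lowest-order denominator term is 221s, so the open loop has 1 pole at the origin → type 1 system.
K_v = lim_{s→0} s·G(s) = 6·10 / 221 = 60/221.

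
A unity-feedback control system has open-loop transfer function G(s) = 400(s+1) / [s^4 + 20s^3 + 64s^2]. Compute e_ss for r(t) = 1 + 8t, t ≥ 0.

The denominator has no term below 64s^2 — 2 poles at s=0, type 2. Taking each input component in turn:
  • 1: tracked with zero error.
  • 8t: tracked with zero error.
Total e_ss = 0.

0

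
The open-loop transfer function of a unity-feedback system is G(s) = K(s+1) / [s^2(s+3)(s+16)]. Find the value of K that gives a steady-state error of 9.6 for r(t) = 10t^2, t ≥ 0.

System type = 2 (two poles at s=0).
K_a = lim_{s→0} s^2·G(s) = K·1 / (3·16) = (1/48)·K.
e_ss = 20/K_a = 9.6 ⇒ K_a = 25/12 ⇒ K = (25/12)/(1/48) = 100.

100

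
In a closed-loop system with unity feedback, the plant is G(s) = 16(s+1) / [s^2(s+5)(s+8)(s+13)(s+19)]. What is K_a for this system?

2/1235

System type = 2 (two poles at s=0).
K_a = lim_{s→0} s^2·G(s) = 16·1 / (5·8·13·19) = 2/1235.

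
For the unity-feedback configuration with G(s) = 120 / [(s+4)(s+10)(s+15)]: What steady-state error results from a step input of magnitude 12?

10

No free integrators in G(s): this is a type 0 system.
K_p = lim_{s→0} G(s) = 120 / (4·10·15) = 0.2.
e_ss = 12/(1 + K_p) = 12/1.2 = 10.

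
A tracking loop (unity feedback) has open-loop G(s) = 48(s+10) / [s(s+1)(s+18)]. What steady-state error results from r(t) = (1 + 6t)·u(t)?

System type = 1 (one pole at s=0). Taking each input component in turn:
  • 1: tracked with zero error.
  • 6t: e_ss = 6/K_v with K_v=80/3 → 0.225.
Total e_ss = 0.225.

0.225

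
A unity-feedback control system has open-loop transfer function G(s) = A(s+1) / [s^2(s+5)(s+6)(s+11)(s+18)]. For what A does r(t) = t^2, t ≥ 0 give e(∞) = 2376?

5

The open loop has two poles at the origin → type 2 system.
K_a = lim_{s→0} s^2·G(s) = A·1 / (5·6·11·18) = (1/5940)·A.
e_ss = 2/K_a = 2376 ⇒ K_a = 1/1188 ⇒ A = (1/1188)/(1/5940) = 5.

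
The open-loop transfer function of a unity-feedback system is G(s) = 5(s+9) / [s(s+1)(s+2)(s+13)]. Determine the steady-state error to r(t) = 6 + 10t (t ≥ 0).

52/9

The open loop has one pole at the origin → type 1 system. Taking each input component in turn:
  • 6: tracked with zero error.
  • 10t: e_ss = 10/K_v with K_v=45/26 → 52/9.
Total e_ss = 52/9.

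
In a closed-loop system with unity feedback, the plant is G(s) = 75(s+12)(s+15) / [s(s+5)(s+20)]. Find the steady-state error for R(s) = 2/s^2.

System type = 1 (one pole at s=0).
K_v = lim_{s→0} s·G(s) = 75·12·15 / (5·20) = 135.
e_ss = 2/K_v = 2/135.

2/135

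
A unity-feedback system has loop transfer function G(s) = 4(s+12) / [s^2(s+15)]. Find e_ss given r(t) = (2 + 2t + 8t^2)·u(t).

5

System type = 2 (two poles at s=0). Treating each term separately:
  • 2: tracked with zero error.
  • 2t: tracked with zero error.
  • 8t^2: e_ss = 16/K_a with K_a=3.2 → 5.
Total e_ss = 5.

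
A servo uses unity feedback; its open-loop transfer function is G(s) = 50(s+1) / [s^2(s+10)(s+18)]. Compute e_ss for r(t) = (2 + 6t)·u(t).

0

Two free integrators in G(s): this is a type 2 system. Treating each term separately:
  • 2: tracked with zero error.
  • 6t: tracked with zero error.
Total e_ss = 0.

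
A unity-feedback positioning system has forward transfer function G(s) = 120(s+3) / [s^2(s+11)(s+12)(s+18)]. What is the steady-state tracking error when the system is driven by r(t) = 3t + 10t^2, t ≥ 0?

132

System type = 2 (two poles at s=0). Treating each term separately:
  • 3t: tracked with zero error.
  • 10t^2: e_ss = 20/K_a with K_a=5/33 → 132.
Total e_ss = 132.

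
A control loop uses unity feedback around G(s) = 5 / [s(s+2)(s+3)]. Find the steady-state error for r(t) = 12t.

14.4

G(s) has one factor of s in the denominator, so the system is type 1.
K_v = lim_{s→0} s·G(s) = 5 / (2·3) = 5/6.
e_ss = 12/K_v = 12/(5/6) = 14.4.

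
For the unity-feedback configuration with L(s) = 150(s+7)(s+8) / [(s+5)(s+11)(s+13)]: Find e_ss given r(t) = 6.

L(s) has no factors of s in the denominator, so the system is type 0.
K_p = lim_{s→0} L(s) = 150·7·8 / (5·11·13) = 1680/143.
e_ss = 6/(1 + K_p) = 6/(1823/143) = 858/1823.

858/1823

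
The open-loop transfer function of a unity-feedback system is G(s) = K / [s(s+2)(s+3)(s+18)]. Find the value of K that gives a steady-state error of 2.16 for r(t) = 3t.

One free integrator in G(s): this is a type 1 system.
K_v = lim_{s→0} s·G(s) = K / (2·3·18) = (1/108)·K.
e_ss = 3/K_v = 2.16 ⇒ K_v = 25/18 ⇒ K = (25/18)/(1/108) = 150.

150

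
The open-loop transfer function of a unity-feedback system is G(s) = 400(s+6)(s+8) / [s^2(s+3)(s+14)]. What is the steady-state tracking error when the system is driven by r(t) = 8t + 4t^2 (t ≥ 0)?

G(s) has two factors of s in the denominator, so the system is type 2. Treating each term separately:
  • 8t: tracked with zero error.
  • 4t^2: e_ss = 8/K_a with K_a=3200/7 → 0.0175.
Total e_ss = 0.0175.

0.0175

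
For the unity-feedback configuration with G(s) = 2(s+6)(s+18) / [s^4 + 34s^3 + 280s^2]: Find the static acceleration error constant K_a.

The denominator has no term below 280s^2 — 2 poles at s=0, type 2.
K_a = lim_{s→0} s^2·G(s) = 2·6·18 / 280 = 27/35.

27/35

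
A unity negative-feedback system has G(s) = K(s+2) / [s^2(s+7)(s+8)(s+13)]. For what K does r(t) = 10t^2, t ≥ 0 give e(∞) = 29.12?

250

G(s) has two factors of s in the denominator, so the system is type 2.
K_a = lim_{s→0} s^2·G(s) = K·2 / (7·8·13) = (1/364)·K.
e_ss = 20/K_a = 29.12 ⇒ K_a = 125/182 ⇒ K = (125/182)/(1/364) = 250.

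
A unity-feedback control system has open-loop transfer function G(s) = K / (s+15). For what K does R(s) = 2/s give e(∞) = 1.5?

5

The open loop has no poles at the origin → type 0 system.
K_p = lim_{s→0} G(s) = K / (15) = (1/15)·K.
e_ss = 2/(1 + K_p) = 1.5 ⇒ 1 + (1/15)·K = 4/3 ⇒ K = 5.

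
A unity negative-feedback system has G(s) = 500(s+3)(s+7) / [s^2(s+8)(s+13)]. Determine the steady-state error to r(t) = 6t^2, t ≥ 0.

104/875

Two free integrators in G(s): this is a type 2 system.
K_a = lim_{s→0} s^2·G(s) = 500·3·7 / (8·13) = 2625/26.
r(t) = 6t^2 gives R(s) = 12/s^3.
e_ss = 12/K_a = 12/(2625/26) = 104/875.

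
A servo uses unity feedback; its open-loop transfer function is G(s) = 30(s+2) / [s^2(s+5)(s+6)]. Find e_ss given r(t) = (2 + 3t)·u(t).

The open loop has two poles at the origin → type 2 system. By superposition:
  • 2: tracked with zero error.
  • 3t: tracked with zero error.
Total e_ss = 0.

0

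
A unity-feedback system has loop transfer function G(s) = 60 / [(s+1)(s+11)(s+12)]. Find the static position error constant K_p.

System type = 0 (no poles at s=0).
K_p = lim_{s→0} G(s) = 60 / (1·11·12) = 5/11.

5/11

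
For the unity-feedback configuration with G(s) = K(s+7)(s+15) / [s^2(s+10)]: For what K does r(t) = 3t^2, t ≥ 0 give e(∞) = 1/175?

Two free integrators in G(s): this is a type 2 system.
K_a = lim_{s→0} s^2·G(s) = K·7·15 / (10) = 10.5·K.
e_ss = 6/K_a = 1/175 ⇒ K_a = 1050 ⇒ K = 1050/10.5 = 100.

100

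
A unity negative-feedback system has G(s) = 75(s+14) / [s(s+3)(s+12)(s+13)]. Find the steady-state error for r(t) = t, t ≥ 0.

G(s) has one factor of s in the denominator, so the system is type 1.
K_v = lim_{s→0} s·G(s) = 75·14 / (3·12·13) = 175/78.
e_ss = 1/K_v = 1/(175/78) = 78/175.

78/175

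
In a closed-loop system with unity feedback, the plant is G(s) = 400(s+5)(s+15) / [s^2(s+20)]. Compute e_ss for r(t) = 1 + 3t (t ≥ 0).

The open loop has two poles at the origin → type 2 system. Treating each term separately:
  • 1: tracked with zero error.
  • 3t: tracked with zero error.
Total e_ss = 0.

0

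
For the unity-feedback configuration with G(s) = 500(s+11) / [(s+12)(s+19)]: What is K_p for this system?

1375/57

System type = 0 (no poles at s=0).
K_p = lim_{s→0} G(s) = 500·11 / (12·19) = 1375/57.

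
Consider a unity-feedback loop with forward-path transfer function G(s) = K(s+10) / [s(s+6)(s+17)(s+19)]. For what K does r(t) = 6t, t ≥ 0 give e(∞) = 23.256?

50

System type = 1 (one pole at s=0).
K_v = lim_{s→0} s·G(s) = K·10 / (6·17·19) = (5/969)·K.
e_ss = 6/K_v = 23.256 ⇒ K_v = 250/969 ⇒ K = (250/969)/(5/969) = 50.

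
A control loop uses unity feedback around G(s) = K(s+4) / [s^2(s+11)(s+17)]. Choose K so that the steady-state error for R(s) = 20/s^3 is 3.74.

250

The open loop has two poles at the origin → type 2 system.
K_a = lim_{s→0} s^2·G(s) = K·4 / (11·17) = (4/187)·K.
e_ss = 20/K_a = 3.74 ⇒ K_a = 1000/187 ⇒ K = (1000/187)/(4/187) = 250.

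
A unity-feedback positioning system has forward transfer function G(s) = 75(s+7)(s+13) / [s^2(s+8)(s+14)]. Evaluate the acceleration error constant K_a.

Two free integrators in G(s): this is a type 2 system.
K_a = lim_{s→0} s^2·G(s) = 75·7·13 / (8·14) = 60.9375.

60.9375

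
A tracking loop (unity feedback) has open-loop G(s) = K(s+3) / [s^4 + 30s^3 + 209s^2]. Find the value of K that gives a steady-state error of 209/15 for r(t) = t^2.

10

Factoring s^2 from the denominator leaves a polynomial with constant term 209, so the system is type 2.
K_a = lim_{s→0} s^2·G(s) = K·3 / 209 = (3/209)·K.
e_ss = 2/K_a = 209/15 ⇒ K_a = 30/209 ⇒ K = (30/209)/(3/209) = 10.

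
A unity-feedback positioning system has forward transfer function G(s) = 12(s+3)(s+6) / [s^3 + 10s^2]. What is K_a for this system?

21.6

The denominator has no term below 10s^2 — 2 poles at s=0, type 2.
K_a = lim_{s→0} s^2·G(s) = 12·3·6 / 10 = 21.6.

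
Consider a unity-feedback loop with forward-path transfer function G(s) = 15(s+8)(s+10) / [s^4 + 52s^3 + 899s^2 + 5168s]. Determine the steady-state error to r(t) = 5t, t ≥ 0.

Factoring s from the denominator leaves a polynomial with constant term 5168, so the system is type 1.
K_v = lim_{s→0} s·G(s) = 15·8·10 / 5168 = 75/323.
e_ss = 5/K_v = 5/(75/323) = 323/15.

323/15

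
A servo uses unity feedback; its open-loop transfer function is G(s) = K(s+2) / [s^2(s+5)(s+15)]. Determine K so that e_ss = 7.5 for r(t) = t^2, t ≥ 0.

10

The open loop has two poles at the origin → type 2 system.
K_a = lim_{s→0} s^2·G(s) = K·2 / (5·15) = (2/75)·K.
e_ss = 2/K_a = 7.5 ⇒ K_a = 4/15 ⇒ K = (4/15)/(2/75) = 10.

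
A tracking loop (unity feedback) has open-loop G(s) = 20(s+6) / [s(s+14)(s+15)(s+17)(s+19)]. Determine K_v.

4/2261

The open loop has one pole at the origin → type 1 system.
K_v = lim_{s→0} s·G(s) = 20·6 / (14·15·17·19) = 4/2261.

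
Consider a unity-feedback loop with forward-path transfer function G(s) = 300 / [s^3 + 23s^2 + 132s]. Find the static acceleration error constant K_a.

Lowest-order denominator term is 132s, so the open loop has 1 pole at the origin → type 1 system.
K_a = lim_{s→0} s^2·G(s) = 0 (the extra factor of s kills the finite limit).

0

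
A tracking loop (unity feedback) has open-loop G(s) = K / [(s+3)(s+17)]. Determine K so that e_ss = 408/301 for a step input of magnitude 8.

The open loop has no poles at the origin → type 0 system.
K_p = lim_{s→0} G(s) = K / (3·17) = (1/51)·K.
e_ss = 8/(1 + K_p) = 408/301 ⇒ 1 + (1/51)·K = 301/51 ⇒ K = 250.

250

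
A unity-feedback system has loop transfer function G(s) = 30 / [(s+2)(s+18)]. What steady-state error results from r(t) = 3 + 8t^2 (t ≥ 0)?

infinity

System type = 0 (no poles at s=0). By superposition:
  • 3: e_ss = 3/(1+K_p) with K_p=5/6 → 18/11.
  • 8t^2: a type-0 system cannot track it, e_ss → ∞.
The unbounded component dominates.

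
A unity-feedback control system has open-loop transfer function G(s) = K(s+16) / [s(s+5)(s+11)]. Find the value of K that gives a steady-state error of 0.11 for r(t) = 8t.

G(s) has one factor of s in the denominator, so the system is type 1.
K_v = lim_{s→0} s·G(s) = K·16 / (5·11) = (16/55)·K.
e_ss = 8/K_v = 0.11 ⇒ K_v = 800/11 ⇒ K = (800/11)/(16/55) = 250.

250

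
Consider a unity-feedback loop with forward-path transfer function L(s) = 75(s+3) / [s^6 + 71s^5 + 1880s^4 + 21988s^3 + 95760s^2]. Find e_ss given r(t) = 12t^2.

10214.4

Factoring s^2 from the denominator leaves a polynomial with constant term 95760, so the system is type 2.
K_a = lim_{s→0} s^2·L(s) = 75·3 / 95760 = 5/2128.
r(t) = 12t^2 gives R(s) = 24/s^3.
e_ss = 24/K_a = 24/(5/2128) = 10214.4.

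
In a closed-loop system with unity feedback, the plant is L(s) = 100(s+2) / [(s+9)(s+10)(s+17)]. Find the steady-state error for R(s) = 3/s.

The open loop has no poles at the origin → type 0 system.
K_p = lim_{s→0} L(s) = 100·2 / (9·10·17) = 20/153.
e_ss = 3/(1 + K_p) = 3/(173/153) = 459/173.

459/173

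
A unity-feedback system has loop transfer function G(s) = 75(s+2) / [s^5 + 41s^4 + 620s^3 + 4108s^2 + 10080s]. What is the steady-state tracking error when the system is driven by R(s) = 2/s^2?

134.4

The denominator has no term below 10080s — 1 pole at s=0, type 1.
K_v = lim_{s→0} s·G(s) = 75·2 / 10080 = 5/336.
e_ss = 2/K_v = 2/(5/336) = 134.4.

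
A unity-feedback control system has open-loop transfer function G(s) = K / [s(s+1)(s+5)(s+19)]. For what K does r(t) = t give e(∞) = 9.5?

10

The open loop has one pole at the origin → type 1 system.
K_v = lim_{s→0} s·G(s) = K / (1·5·19) = (1/95)·K.
e_ss = 1/K_v = 9.5 ⇒ K_v = 2/19 ⇒ K = (2/19)/(1/95) = 10.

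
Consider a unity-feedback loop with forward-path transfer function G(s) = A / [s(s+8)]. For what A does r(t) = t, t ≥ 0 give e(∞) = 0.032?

250

System type = 1 (one pole at s=0).
K_v = lim_{s→0} s·G(s) = A / (8) = 0.125·A.
e_ss = 1/K_v = 0.032 ⇒ K_v = 31.25 ⇒ A = 31.25/0.125 = 250.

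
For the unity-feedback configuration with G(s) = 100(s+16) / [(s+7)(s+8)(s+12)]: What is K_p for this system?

The open loop has no poles at the origin → type 0 system.
K_p = lim_{s→0} G(s) = 100·16 / (7·8·12) = 50/21.

50/21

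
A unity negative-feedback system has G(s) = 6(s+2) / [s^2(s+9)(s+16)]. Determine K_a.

1/12

Two free integrators in G(s): this is a type 2 system.
K_a = lim_{s→0} s^2·G(s) = 6·2 / (9·16) = 1/12.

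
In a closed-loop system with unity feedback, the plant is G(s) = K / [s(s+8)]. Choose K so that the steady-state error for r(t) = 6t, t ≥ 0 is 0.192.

250

System type = 1 (one pole at s=0).
K_v = lim_{s→0} s·G(s) = K / (8) = 0.125·K.
e_ss = 6/K_v = 0.192 ⇒ K_v = 31.25 ⇒ K = 31.25/0.125 = 250.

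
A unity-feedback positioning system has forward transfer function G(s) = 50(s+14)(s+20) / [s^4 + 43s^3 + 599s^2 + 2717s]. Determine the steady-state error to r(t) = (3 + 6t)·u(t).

The denominator has no term below 2717s — 1 pole at s=0, type 1. Treating each term separately:
  • 3: tracked with zero error.
  • 6t: e_ss = 6/K_v with K_v=14000/2717 → 8151/7000.
Total e_ss = 8151/7000.

8151/7000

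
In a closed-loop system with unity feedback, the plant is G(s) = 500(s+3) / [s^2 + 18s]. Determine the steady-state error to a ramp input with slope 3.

Factoring s from the denominator leaves a polynomial with constant term 18, so the system is type 1.
K_v = lim_{s→0} s·G(s) = 500·3 / 18 = 250/3.
e_ss = 3/K_v = 3/(250/3) = 0.036.

0.036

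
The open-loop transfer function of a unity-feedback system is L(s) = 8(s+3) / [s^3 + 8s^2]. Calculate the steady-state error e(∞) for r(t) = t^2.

Factoring s^2 from the denominator leaves a polynomial with constant term 8, so the system is type 2.
K_a = lim_{s→0} s^2·L(s) = 8·3 / 8 = 3.
r(t) = t^2 gives R(s) = 2/s^3.
e_ss = 2/K_a = 2/3.

2/3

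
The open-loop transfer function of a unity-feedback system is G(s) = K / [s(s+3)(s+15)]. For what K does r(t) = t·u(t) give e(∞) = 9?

5

One free integrator in G(s): this is a type 1 system.
K_v = lim_{s→0} s·G(s) = K / (3·15) = (1/45)·K.
e_ss = 1/K_v = 9 ⇒ K_v = 1/9 ⇒ K = (1/9)/(1/45) = 5.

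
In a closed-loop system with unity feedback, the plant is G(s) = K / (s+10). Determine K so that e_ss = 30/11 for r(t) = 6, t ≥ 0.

G(s) has no factors of s in the denominator, so the system is type 0.
K_p = lim_{s→0} G(s) = K / (10) = 0.1·K.
e_ss = 6/(1 + K_p) = 30/11 ⇒ 1 + 0.1·K = 2.2 ⇒ K = 12.

12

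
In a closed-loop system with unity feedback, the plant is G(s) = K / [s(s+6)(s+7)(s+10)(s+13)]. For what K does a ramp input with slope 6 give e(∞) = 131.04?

250

System type = 1 (one pole at s=0).
K_v = lim_{s→0} s·G(s) = K / (6·7·10·13) = (1/5460)·K.
e_ss = 6/K_v = 131.04 ⇒ K_v = 25/546 ⇒ K = (25/546)/(1/5460) = 250.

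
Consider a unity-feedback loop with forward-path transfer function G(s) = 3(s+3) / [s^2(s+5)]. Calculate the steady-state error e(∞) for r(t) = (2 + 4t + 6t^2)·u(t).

20/3

Two free integrators in G(s): this is a type 2 system. By superposition:
  • 2: tracked with zero error.
  • 4t: tracked with zero error.
  • 6t^2: e_ss = 12/K_a with K_a=1.8 → 20/3.
Total e_ss = 20/3.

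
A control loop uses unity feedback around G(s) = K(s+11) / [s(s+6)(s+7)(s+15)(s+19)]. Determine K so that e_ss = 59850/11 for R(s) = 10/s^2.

System type = 1 (one pole at s=0).
K_v = lim_{s→0} s·G(s) = K·11 / (6·7·15·19) = (11/11970)·K.
e_ss = 10/K_v = 59850/11 ⇒ K_v = 11/5985 ⇒ K = (11/5985)/(11/11970) = 2.

2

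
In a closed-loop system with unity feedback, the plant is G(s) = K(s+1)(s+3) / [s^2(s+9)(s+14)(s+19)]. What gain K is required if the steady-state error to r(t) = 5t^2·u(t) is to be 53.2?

150

System type = 2 (two poles at s=0).
K_a = lim_{s→0} s^2·G(s) = K·1·3 / (9·14·19) = (1/798)·K.
e_ss = 10/K_a = 53.2 ⇒ K_a = 25/133 ⇒ K = (25/133)/(1/798) = 150.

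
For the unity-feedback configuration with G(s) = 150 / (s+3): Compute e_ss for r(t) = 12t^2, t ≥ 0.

infinity

The open loop has no poles at the origin → type 0 system.
For a type-0 system K_a = 0, so e_ss to a parabolic input is unbounded.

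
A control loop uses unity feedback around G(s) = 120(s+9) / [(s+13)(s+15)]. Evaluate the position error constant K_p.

No free integrators in G(s): this is a type 0 system.
K_p = lim_{s→0} G(s) = 120·9 / (13·15) = 72/13.

72/13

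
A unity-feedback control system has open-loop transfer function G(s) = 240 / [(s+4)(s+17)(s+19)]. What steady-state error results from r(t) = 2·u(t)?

No free integrators in G(s): this is a type 0 system.
K_p = lim_{s→0} G(s) = 240 / (4·17·19) = 60/323.
e_ss = 2/(1 + K_p) = 2/(383/323) = 646/383.

646/383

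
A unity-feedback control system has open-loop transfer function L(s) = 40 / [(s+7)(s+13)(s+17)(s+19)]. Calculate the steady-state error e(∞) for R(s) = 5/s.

System type = 0 (no poles at s=0).
K_p = lim_{s→0} L(s) = 40 / (7·13·17·19) = 40/29393.
e_ss = 5/(1 + K_p) = 5/(29433/29393) = 146965/29433.

146965/29433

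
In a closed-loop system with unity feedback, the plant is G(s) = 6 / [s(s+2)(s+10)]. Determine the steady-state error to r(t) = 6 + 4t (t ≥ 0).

G(s) has one factor of s in the denominator, so the system is type 1. Taking each input component in turn:
  • 6: tracked with zero error.
  • 4t: e_ss = 4/K_v with K_v=0.3 → 40/3.
Total e_ss = 40/3.

40/3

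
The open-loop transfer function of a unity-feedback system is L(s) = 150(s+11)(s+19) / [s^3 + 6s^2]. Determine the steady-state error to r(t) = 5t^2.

2/1045

Lowest-order denominator term is 6s^2, so the open loop has 2 poles at the origin → type 2 system.
K_a = lim_{s→0} s^2·L(s) = 150·11·19 / 6 = 5225.
r(t) = 5t^2 gives R(s) = 10/s^3.
e_ss = 10/K_a = 10/5225 = 2/1045.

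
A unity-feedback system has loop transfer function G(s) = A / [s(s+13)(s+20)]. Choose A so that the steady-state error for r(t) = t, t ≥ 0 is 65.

4

G(s) has one factor of s in the denominator, so the system is type 1.
K_v = lim_{s→0} s·G(s) = A / (13·20) = (1/260)·A.
e_ss = 1/K_v = 65 ⇒ K_v = 1/65 ⇒ A = (1/65)/(1/260) = 4.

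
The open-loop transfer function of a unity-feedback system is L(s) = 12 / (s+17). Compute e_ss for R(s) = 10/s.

170/29

No free integrators in L(s): this is a type 0 system.
K_p = lim_{s→0} L(s) = 12 / (17) = 12/17.
e_ss = 10/(1 + K_p) = 10/(29/17) = 170/29.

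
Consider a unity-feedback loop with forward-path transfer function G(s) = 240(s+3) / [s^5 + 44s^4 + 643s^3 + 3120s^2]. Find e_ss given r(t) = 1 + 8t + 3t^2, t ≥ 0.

26

Factoring s^2 from the denominator leaves a polynomial with constant term 3120, so the system is type 2. Taking each input component in turn:
  • 1: tracked with zero error.
  • 8t: tracked with zero error.
  • 3t^2: e_ss = 6/K_a with K_a=3/13 → 26.
Total e_ss = 26.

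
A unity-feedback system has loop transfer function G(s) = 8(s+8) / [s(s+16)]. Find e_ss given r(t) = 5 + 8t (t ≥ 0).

System type = 1 (one pole at s=0). Taking each input component in turn:
  • 5: tracked with zero error.
  • 8t: e_ss = 8/K_v with K_v=4 → 2.
Total e_ss = 2.

2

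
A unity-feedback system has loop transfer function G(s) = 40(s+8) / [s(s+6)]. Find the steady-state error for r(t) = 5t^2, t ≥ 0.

The open loop has one pole at the origin → type 1 system.
K_a = lim_{s→0} s^2·G(s) = 0; the steady-state error to this parabolic input grows without bound.

infinity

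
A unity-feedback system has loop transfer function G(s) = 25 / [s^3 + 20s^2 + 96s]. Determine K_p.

infinity

K_p = lim_{s→0} G(s); with 1 pole at the origin the limit diverges, so K_p = ∞.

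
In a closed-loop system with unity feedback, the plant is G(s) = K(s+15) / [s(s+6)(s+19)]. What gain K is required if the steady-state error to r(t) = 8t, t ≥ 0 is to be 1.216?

50

The open loop has one pole at the origin → type 1 system.
K_v = lim_{s→0} s·G(s) = K·15 / (6·19) = (5/38)·K.
e_ss = 8/K_v = 1.216 ⇒ K_v = 125/19 ⇒ K = (125/19)/(5/38) = 50.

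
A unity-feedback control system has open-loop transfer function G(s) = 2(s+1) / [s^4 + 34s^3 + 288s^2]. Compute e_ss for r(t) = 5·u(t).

The denominator has no term below 288s^2 — 2 poles at s=0, type 2.
K_p = ∞ for a type-2 system; e_ss to a step is zero.

0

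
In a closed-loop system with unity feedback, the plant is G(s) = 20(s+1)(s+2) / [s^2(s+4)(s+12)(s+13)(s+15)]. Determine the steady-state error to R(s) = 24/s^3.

System type = 2 (two poles at s=0).
K_a = lim_{s→0} s^2·G(s) = 20·1·2 / (4·12·13·15) = 1/234.
r(t) = 12t^2 gives R(s) = 24/s^3.
e_ss = 24/K_a = 24/(1/234) = 5616.

5616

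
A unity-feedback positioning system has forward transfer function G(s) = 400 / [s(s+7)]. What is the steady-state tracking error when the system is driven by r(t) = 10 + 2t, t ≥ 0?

System type = 1 (one pole at s=0). Taking each input component in turn:
  • 10: tracked with zero error.
  • 2t: e_ss = 2/K_v with K_v=400/7 → 0.035.
Total e_ss = 0.035.

0.035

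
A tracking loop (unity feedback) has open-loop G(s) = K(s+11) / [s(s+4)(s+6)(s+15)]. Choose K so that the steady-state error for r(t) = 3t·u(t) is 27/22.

G(s) has one factor of s in the denominator, so the system is type 1.
K_v = lim_{s→0} s·G(s) = K·11 / (4·6·15) = (11/360)·K.
e_ss = 3/K_v = 27/22 ⇒ K_v = 22/9 ⇒ K = (22/9)/(11/360) = 80.

80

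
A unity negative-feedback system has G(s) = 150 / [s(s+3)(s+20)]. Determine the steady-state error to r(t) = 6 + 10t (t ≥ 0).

4

One free integrator in G(s): this is a type 1 system. Taking each input component in turn:
  • 6: tracked with zero error.
  • 10t: e_ss = 10/K_v with K_v=2.5 → 4.
Total e_ss = 4.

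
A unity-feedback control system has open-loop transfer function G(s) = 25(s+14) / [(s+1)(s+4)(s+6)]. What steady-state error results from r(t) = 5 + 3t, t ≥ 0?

G(s) has no factors of s in the denominator, so the system is type 0. By superposition:
  • 5: e_ss = 5/(1+K_p) with K_p=175/12 → 60/187.
  • 3t: a type-0 system cannot track it, e_ss → ∞.
The unbounded component dominates.

infinity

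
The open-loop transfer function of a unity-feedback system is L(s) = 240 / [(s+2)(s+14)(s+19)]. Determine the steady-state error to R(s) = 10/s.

The open loop has no poles at the origin → type 0 system.
K_p = lim_{s→0} L(s) = 240 / (2·14·19) = 60/133.
e_ss = 10/(1 + K_p) = 10/(193/133) = 1330/193.

1330/193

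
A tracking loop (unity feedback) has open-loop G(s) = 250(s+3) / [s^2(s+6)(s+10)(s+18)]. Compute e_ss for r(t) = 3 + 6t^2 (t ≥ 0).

The open loop has two poles at the origin → type 2 system. Taking each input component in turn:
  • 3: tracked with zero error.
  • 6t^2: e_ss = 12/K_a with K_a=25/36 → 17.28.
Total e_ss = 17.28.

17.28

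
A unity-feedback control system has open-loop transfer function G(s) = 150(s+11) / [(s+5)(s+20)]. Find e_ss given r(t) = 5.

The open loop has no poles at the origin → type 0 system.
K_p = lim_{s→0} G(s) = 150·11 / (5·20) = 16.5.
e_ss = 5/(1 + K_p) = 5/17.5 = 2/7.

2/7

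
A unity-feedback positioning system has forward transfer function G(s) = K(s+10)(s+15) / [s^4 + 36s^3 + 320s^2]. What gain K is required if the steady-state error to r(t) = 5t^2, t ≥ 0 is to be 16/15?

Factoring s^2 from the denominator leaves a polynomial with constant term 320, so the system is type 2.
K_a = lim_{s→0} s^2·G(s) = K·10·15 / 320 = (15/32)·K.
e_ss = 10/K_a = 16/15 ⇒ K_a = 9.375 ⇒ K = 9.375/(15/32) = 20.

20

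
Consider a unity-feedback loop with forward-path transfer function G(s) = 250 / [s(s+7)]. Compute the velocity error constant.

System type = 1 (one pole at s=0).
K_v = lim_{s→0} s·G(s) = 250 / (7) = 250/7.

250/7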